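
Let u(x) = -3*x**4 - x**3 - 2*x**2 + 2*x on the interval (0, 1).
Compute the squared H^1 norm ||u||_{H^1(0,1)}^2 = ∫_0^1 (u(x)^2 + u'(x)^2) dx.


||u||_{H^1}^2 = 3907/84

The H^1 norm (squared) on an interval (0, L) is
  ||u||_{H^1}^2 = ∫_0^L u(x)^2 dx + ∫_0^L u'(x)^2 dx.
Compute u'(x) = -12*x**3 - 3*x**2 - 4*x + 2.
Then u(x)^2 = 9*x**8 + 6*x**7 + 13*x**6 - 8*x**5 - 8*x**3 + 4*x**2 and u'(x)^2 = 144*x**6 + 72*x**5 + 105*x**4 - 24*x**3 + 4*x**2 - 16*x + 4.
Integrate each monomial from 0 to 1 using ∫_0^1 c·x^n dx = c·1^(n+1)/(n+1):
  ∫_0^1 u(x)^2 dx = ∫_0^1 (9*x^8 + 6*x^7 + 13*x^6 - 8*x^5 - 8*x^3 + 4*x^2) dx. Term by term:
    ∫_0^1 9*x^8 dx = 1;  ∫_0^1 6*x^7 dx = 3/4;  ∫_0^1 13*x^6 dx = 13/7;
    ∫_0^1 -8*x^5 dx = -4/3;  ∫_0^1 -8*x^3 dx = -2;  ∫_0^1 4*x^2 dx = 4/3.
  Sum: 1 + 3/4 + 13/7 − 4/3 − 2 + 4/3 = 45/28.
  ∫_0^1 u'(x)^2 dx = ∫_0^1 (144*x^6 + 72*x^5 + 105*x^4 - 24*x^3 + 4*x^2 - 16*x + 4) dx. Term by term:
    ∫_0^1 144*x^6 dx = 144/7;  ∫_0^1 72*x^5 dx = 12;  ∫_0^1 105*x^4 dx = 21;
    ∫_0^1 -24*x^3 dx = -6;  ∫_0^1 4*x^2 dx = 4/3;  ∫_0^1 -16*x dx = -8;
    ∫_0^1 4 dx = 4.
  Sum: 144/7 + 12 + 21 − 6 + 4/3 − 8 + 4 = 943/21.
Adding: ||u||_{H^1}^2 = 45/28 + 943/21 = 3907/84.


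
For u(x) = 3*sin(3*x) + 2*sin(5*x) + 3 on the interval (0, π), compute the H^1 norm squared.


||u||_{H^1(0,π)}^2 = 84/5 + 106*π

u'(x) = 9*cos(3*x) + 10*cos(5*x).
Expand u² and (u')² and integrate term by term on (0, π), using: for integers n ≥ 1, ∫_0^π sin²(nx) dx = ∫_0^π cos²(nx) dx = π/2; for n ≠ n', ∫_0^π sin(nx)sin(n'x) dx = ∫_0^π cos(nx)cos(n'x) dx = 0; and by product-to-sum, ∫_0^π sin(nx)cos(n'x) dx = ½∫_0^π [sin((n+n')x) + sin((n−n')x)] dx, which is 0 when n+n' is even and 2n/(n²−n'²) when n+n' is odd (it need not vanish on (0, π)). For the constant mode: ∫_0^π 1 dx = π, ∫_0^π cos(nx) dx = 0, ∫_0^π sin(nx) dx = (1−(−1)^n)/n.
  u² squared terms: (3)²·∫1 dx = 9·π = 9*π;  (2)²·∫sin(5x)² dx = 4·π/2 = 2*π;  (3)²·∫sin(3x)² dx = 9·π/2 = 9*π/2.
  u² cross terms: 2·(3)·(2)·∫1·sin(5x) dx = 12·(2/5) = 24/5;  2·(3)·(3)·∫1·sin(3x) dx = 18·(2/3) = 12;  2·(2)·(3)·∫sin(5x)·sin(3x) dx = 12·(0) = 0.
  So ∫_0^π u² dx = 9*π + 2*π + 9*π/2 + 24/5 + 12 + 0 = 84/5 + 31*π/2.
  (u')² squared terms: (9)²·∫cos(3x)² dx = 81·π/2 = 81*π/2;  (10)²·∫cos(5x)² dx = 100·π/2 = 50*π.
  (u')² cross terms: 2·(9)·(10)·∫cos(3x)·cos(5x) dx = 180·(0) = 0.
  So ∫_0^π (u')² dx = 81*π/2 + 50*π + 0 = 181*π/2.
||u||_{H^1}^2 = (84/5 + 31*π/2) + (181*π/2) = 84/5 + 106*π.


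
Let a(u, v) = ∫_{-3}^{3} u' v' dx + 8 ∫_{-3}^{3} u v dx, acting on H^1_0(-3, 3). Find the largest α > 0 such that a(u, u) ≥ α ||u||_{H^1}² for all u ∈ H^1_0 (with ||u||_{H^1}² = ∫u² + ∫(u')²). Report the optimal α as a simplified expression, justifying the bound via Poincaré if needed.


α = 1

Coercivity of a(·,·) on H^1_0(-3, 3) means a(u, u) ≥ α ||u||_{H^1}² for every u ∈ H^1_0.
The interval has length L = 6, and Poincaré/coercivity depend only on L. Here a(u, u) = ∫(u')² + (8)·∫u².
Here c = 8 ≥ 1, so a(u,u) = ∫(u')² + c∫u² ≥ ∫(u')² + ∫u² = ||u||_{H^1}², i.e. α = 1 works. No larger α is possible: a(u,u) ≥ α||u||_{H^1}² means (1−α)∫(u')² ≥ (α−c)∫u², and for the modes u_n = sin(nπ(x−x₀)/L) (x₀ the left endpoint) one has ∫u_n²/∫(u_n')² = (L/(nπ))² → 0, so a(u_n,u_n)/||u_n||_{H^1}² → 1. Hence the optimal constant is α = 1.
Therefore α = 1.


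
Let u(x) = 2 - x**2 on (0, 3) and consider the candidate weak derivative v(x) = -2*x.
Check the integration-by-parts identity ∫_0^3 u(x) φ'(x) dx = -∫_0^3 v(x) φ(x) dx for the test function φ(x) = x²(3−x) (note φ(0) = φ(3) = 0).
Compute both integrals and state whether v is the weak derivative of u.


LHS = 243/10, RHS = 243/10. Yes, v = u' weakly.

u(x) = 2 - x**2, classical derivative u'(x) = -2*x.
φ(x) = x²(3−x), so φ'(x) = 3*x*(2 - x).
Note φ(0) = φ(3) = 0, so the boundary term u·φ vanishes.
LHS = ∫_0^3 u(x) φ'(x) dx = ∫_0^3 (3*x^4 - 6*x^3 - 6*x^2 + 12*x) dx. Term by term:
  ∫_0^3 3*x^4 dx = 729/5;  ∫_0^3 -6*x^3 dx = -243/2;  ∫_0^3 -6*x^2 dx = -54;
  ∫_0^3 12*x dx = 54.
Sum: 729/5 − 243/2 − 54 + 54 = 243/10.
So LHS = 243/10.
∫_0^3 v(x) φ(x) dx = ∫_0^3 (2*x^4 - 6*x^3) dx. Term by term:
  ∫_0^3 2*x^4 dx = 486/5;  ∫_0^3 -6*x^3 dx = -243/2.
Sum: 486/5 − 243/2 = -243/10.
So RHS = -∫_0^3 v(x) φ(x) dx = 243/10.
LHS = RHS, so the identity holds for this test φ.
Moreover u is smooth here and v(x) = u'(x) = -2*x pointwise, so the identity holds for every test function. Hence v is the weak derivative of u.


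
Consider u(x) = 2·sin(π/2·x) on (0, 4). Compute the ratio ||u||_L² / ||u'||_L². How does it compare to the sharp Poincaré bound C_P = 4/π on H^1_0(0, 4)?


||u||_L² / ||u'||_L² = 2/π < C_P = 4/π.

u(x) = 2·sin(π/2·x), so u'(x) = π*cos(π*x/2).
Writing u(x) = A·sin(kπx/L) with A = 2 and k = 2, use ∫_0^L sin²(kπx/L) dx = L/2 and ∫_0^L cos²(kπx/L) dx = L/2.
u² = 4·sin²(π/2·x) and (u')² = π^2·cos²(π/2·x), and each of sin², cos² integrates to L/2 = 2 over (0, 4).
∫_0^4 u² dx = 8, so ||u||_L² = 2*sqrt(2).
∫_0^4 (u')² dx = 2*π^2, so ||u'||_L² = sqrt(2)*π.
Ratio ||u||_L² / ||u'||_L² = 2/π.
Sharp Poincaré constant on H^1_0(0, 4) is C_P = L/π = 4/π, achieved by sin(π/4·x).
This is the k = 2 harmonic; the ratio L/(kπ) is strictly less than C_P = L/π, consistent with the sharp inequality ||u||_L² ≤ C_P ||u'||_L².


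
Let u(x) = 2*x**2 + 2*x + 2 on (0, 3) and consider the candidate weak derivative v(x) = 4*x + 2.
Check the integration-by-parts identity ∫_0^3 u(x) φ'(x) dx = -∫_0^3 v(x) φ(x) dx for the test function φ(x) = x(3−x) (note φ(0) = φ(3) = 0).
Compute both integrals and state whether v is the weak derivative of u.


LHS = -36, RHS = -36. Yes, v = u' weakly.

u(x) = 2*x**2 + 2*x + 2, classical derivative u'(x) = 4*x + 2.
φ(x) = x(3−x), so φ'(x) = 3 - 2*x.
Note φ(0) = φ(3) = 0, so the boundary term u·φ vanishes.
LHS = ∫_0^3 u(x) φ'(x) dx = ∫_0^3 (-4*x^3 + 2*x^2 + 2*x + 6) dx. Term by term:
  ∫_0^3 -4*x^3 dx = -81;  ∫_0^3 2*x^2 dx = 18;  ∫_0^3 2*x dx = 9;
  ∫_0^3 6 dx = 18.
Sum: -81 + 18 + 9 + 18 = -36.
So LHS = -36.
∫_0^3 v(x) φ(x) dx = ∫_0^3 (-4*x^3 + 10*x^2 + 6*x) dx. Term by term:
  ∫_0^3 -4*x^3 dx = -81;  ∫_0^3 10*x^2 dx = 90;  ∫_0^3 6*x dx = 27.
Sum: -81 + 90 + 27 = 36.
So RHS = -∫_0^3 v(x) φ(x) dx = -36.
LHS = RHS, so the identity holds for this test φ.
Moreover u is smooth here and v(x) = u'(x) = 4*x + 2 pointwise, so the identity holds for every test function. Hence v is the weak derivative of u.


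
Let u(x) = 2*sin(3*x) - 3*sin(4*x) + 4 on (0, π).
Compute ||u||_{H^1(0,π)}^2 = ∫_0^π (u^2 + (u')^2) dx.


||u||_{H^1(0,π)}^2 = 32/3 + 225*π/2

u'(x) = 6*cos(3*x) - 12*cos(4*x).
Expand u² and (u')² and integrate term by term on (0, π), using: for integers n ≥ 1, ∫_0^π sin²(nx) dx = ∫_0^π cos²(nx) dx = π/2; for n ≠ n', ∫_0^π sin(nx)sin(n'x) dx = ∫_0^π cos(nx)cos(n'x) dx = 0; and by product-to-sum, ∫_0^π sin(nx)cos(n'x) dx = ½∫_0^π [sin((n+n')x) + sin((n−n')x)] dx, which is 0 when n+n' is even and 2n/(n²−n'²) when n+n' is odd (it need not vanish on (0, π)). For the constant mode: ∫_0^π 1 dx = π, ∫_0^π cos(nx) dx = 0, ∫_0^π sin(nx) dx = (1−(−1)^n)/n.
  u² squared terms: (4)²·∫1 dx = 16·π = 16*π;  (-3)²·∫sin(4x)² dx = 9·π/2 = 9*π/2;  (2)²·∫sin(3x)² dx = 4·π/2 = 2*π.
  u² cross terms: 2·(4)·(-3)·∫1·sin(4x) dx = -24·(0) = 0;  2·(4)·(2)·∫1·sin(3x) dx = 16·(2/3) = 32/3;  2·(-3)·(2)·∫sin(4x)·sin(3x) dx = -12·(0) = 0.
  So ∫_0^π u² dx = 16*π + 9*π/2 + 2*π + 0 + 32/3 + 0 = 32/3 + 45*π/2.
  (u')² squared terms: (-12)²·∫cos(4x)² dx = 144·π/2 = 72*π;  (6)²·∫cos(3x)² dx = 36·π/2 = 18*π.
  (u')² cross terms: 2·(-12)·(6)·∫cos(4x)·cos(3x) dx = -144·(0) = 0.
  So ∫_0^π (u')² dx = 72*π + 18*π + 0 = 90*π.
||u||_{H^1}^2 = (32/3 + 45*π/2) + (90*π) = 32/3 + 225*π/2.


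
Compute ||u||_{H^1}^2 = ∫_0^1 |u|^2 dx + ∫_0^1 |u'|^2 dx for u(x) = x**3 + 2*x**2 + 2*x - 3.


||u||_{H^1}^2 = 6799/210

The H^1 norm (squared) on an interval (0, L) is
  ||u||_{H^1}^2 = ∫_0^L u(x)^2 dx + ∫_0^L u'(x)^2 dx.
Compute u'(x) = 3*x**2 + 4*x + 2.
Then u(x)^2 = x**6 + 4*x**5 + 8*x**4 + 2*x**3 - 8*x**2 - 12*x + 9 and u'(x)^2 = 9*x**4 + 24*x**3 + 28*x**2 + 16*x + 4.
Integrate each monomial from 0 to 1 using ∫_0^1 c·x^n dx = c·1^(n+1)/(n+1):
  ∫_0^1 u(x)^2 dx = ∫_0^1 (x^6 + 4*x^5 + 8*x^4 + 2*x^3 - 8*x^2 - 12*x + 9) dx. Term by term:
    ∫_0^1 x^6 dx = 1/7;  ∫_0^1 4*x^5 dx = 2/3;  ∫_0^1 8*x^4 dx = 8/5;
    ∫_0^1 2*x^3 dx = 1/2;  ∫_0^1 -8*x^2 dx = -8/3;  ∫_0^1 -12*x dx = -6;
    ∫_0^1 9 dx = 9.
  Sum: 1/7 + 2/3 + 8/5 + 1/2 − 8/3 − 6 + 9 = 227/70.
  ∫_0^1 u'(x)^2 dx = ∫_0^1 (9*x^4 + 24*x^3 + 28*x^2 + 16*x + 4) dx. Term by term:
    ∫_0^1 9*x^4 dx = 9/5;  ∫_0^1 24*x^3 dx = 6;  ∫_0^1 28*x^2 dx = 28/3;
    ∫_0^1 16*x dx = 8;  ∫_0^1 4 dx = 4.
  Sum: 9/5 + 6 + 28/3 + 8 + 4 = 437/15.
Adding: ||u||_{H^1}^2 = 227/70 + 437/15 = 6799/210.


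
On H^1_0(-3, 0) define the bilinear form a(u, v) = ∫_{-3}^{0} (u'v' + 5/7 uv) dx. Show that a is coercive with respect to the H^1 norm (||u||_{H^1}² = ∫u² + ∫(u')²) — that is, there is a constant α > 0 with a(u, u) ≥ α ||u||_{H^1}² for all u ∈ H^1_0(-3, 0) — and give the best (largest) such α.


α = (45/7 + π^2)/(9 + π^2)

Coercivity of a(·,·) on H^1_0(-3, 0) means a(u, u) ≥ α ||u||_{H^1}² for every u ∈ H^1_0.
The interval has length L = 3, and Poincaré/coercivity depend only on L. Here a(u, u) = ∫(u')² + (5/7)·∫u².
Here 0 < c = 5/7 < 1. The condition a(u,u) ≥ α||u||_{H^1}² reads (1−α)∫(u')² ≥ (α−c)∫u². Any admissible α is ≤ 1 (rapidly oscillating u have ∫u²/∫(u')² → 0), and α = 1 would force 0 ≥ (1−c)∫u², impossible since c < 1; so 1−α > 0. By the sharp Poincaré inequality on H^1_0 of an interval of length L, ∫(u')² ≥ (π/L)²∫u² with equality for the first sine mode sin(π(x−x₀)/L) (x₀ the left endpoint), so the inequality holds for all u iff (1−α)(π/L)² ≥ α − c, i.e. α ≤ ((π/L)² + c)/((π/L)² + 1) = (1 + c(L/π)²)/(1 + (L/π)²). With (π/L)² = π^2/9 and c = 5/7, the largest admissible constant is α = ((π/L)² + c)/((π/L)² + 1).
Simplifying, α = (45/7 + π^2)/(9 + π^2).


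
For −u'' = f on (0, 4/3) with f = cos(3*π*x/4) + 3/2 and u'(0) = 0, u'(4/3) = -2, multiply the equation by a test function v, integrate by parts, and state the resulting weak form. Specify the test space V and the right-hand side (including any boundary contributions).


V = H^1(0, 4/3) (v unrestricted at boundary; u is determined up to an additive constant); weak form: ∫_0^4/3 u'v' dx = ∫_0^4/3 (cos(3*π*x/4) + 3/2) v dx − 2·v(4/3) for all v ∈ V.

Multiply both sides by a test function v and integrate from 0 to 4/3:
  ∫_0^4/3 −u''(x) v(x) dx = ∫_0^4/3 f(x) v(x) dx.
Integrate the LHS by parts once:
  ∫_0^4/3 −u'' v dx = −[u'(x) v(x)]_0^4/3 + ∫_0^4/3 u'(x) v'(x) dx.
Thus ∫_0^4/3 u'(x) v'(x) dx = ∫_0^4/3 f(x) v(x) dx + [u'(x) v(x)]_0^4/3.
Choose V so that boundary terms are either known or forced to vanish.
u has inhomogeneous Neumann u'(0) = 0, u'(4/3) = -2. [u' v]_0^4/3 = (-2)·v(4/3) − (0)·v(0) = − 2·v(4/3). Take V = H^1(0, 4/3); boundary term becomes part of RHS.
Weak formulation: find u (satisfying any essential BC) such that ∫_0^4/3 u'(x) v'(x) dx = ∫_0^4/3 f v dx − 2·v(4/3) for all v ∈ V (Neumann data are natural BCs: they enter the RHS as boundary terms).
Substituting f(x) = cos(3*π*x/4) + 3/2, the right-hand side is ∫_0^4/3 (cos(3*π*x/4) + 3/2) v dx − 2·v(4/3).
Compatibility check (pure Neumann): taking v ≡ 1 ∈ V gives 0 = ∫_0^4/3 f dx + (-2) − (0), i.e. ∫_0^4/3 f dx must equal u'(0) − u'(4/3) = 2. Indeed ∫_0^4/3 (cos(3*π*x/4) + 3/2) dx = 2, so the data are compatible. The solution is then unique only up to an additive constant (fix it e.g. by requiring ∫_0^4/3 u dx = 0).


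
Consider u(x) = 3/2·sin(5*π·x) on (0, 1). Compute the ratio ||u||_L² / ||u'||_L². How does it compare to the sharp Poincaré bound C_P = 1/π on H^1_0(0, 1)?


||u||_L² / ||u'||_L² = 1/(5*π) < C_P = 1/π.

u(x) = 3/2·sin(5*π·x), so u'(x) = 15*π*cos(5*π*x)/2.
Writing u(x) = A·sin(kπx/L) with A = 3/2 and k = 5, use ∫_0^L sin²(kπx/L) dx = L/2 and ∫_0^L cos²(kπx/L) dx = L/2.
u² = 9/4·sin²(5*π·x) and (u')² = 225*π^2/4·cos²(5*π·x), and each of sin², cos² integrates to L/2 = 1/2 over (0, 1).
∫_0^1 u² dx = 9/8, so ||u||_L² = 3*sqrt(2)/4.
∫_0^1 (u')² dx = 225*π^2/8, so ||u'||_L² = 15*sqrt(2)*π/4.
Ratio ||u||_L² / ||u'||_L² = 1/(5*π).
Sharp Poincaré constant on H^1_0(0, 1) is C_P = L/π = 1/π, achieved by sin(π·x).
This is the k = 5 harmonic; the ratio L/(kπ) is strictly less than C_P = L/π, consistent with the sharp inequality ||u||_L² ≤ C_P ||u'||_L².


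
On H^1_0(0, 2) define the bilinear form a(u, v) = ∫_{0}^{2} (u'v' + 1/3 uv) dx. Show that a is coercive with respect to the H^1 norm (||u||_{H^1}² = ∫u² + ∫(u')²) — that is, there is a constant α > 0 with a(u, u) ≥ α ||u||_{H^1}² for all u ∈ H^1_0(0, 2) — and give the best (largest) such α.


α = (4/3 + π^2)/(4 + π^2)

Coercivity of a(·,·) on H^1_0(0, 2) means a(u, u) ≥ α ||u||_{H^1}² for every u ∈ H^1_0.
The interval has length L = 2, and Poincaré/coercivity depend only on L. Here a(u, u) = ∫(u')² + (1/3)·∫u².
Here 0 < c = 1/3 < 1. The condition a(u,u) ≥ α||u||_{H^1}² reads (1−α)∫(u')² ≥ (α−c)∫u². Any admissible α is ≤ 1 (rapidly oscillating u have ∫u²/∫(u')² → 0), and α = 1 would force 0 ≥ (1−c)∫u², impossible since c < 1; so 1−α > 0. By the sharp Poincaré inequality on H^1_0 of an interval of length L, ∫(u')² ≥ (π/L)²∫u² with equality for the first sine mode sin(π(x−x₀)/L) (x₀ the left endpoint), so the inequality holds for all u iff (1−α)(π/L)² ≥ α − c, i.e. α ≤ ((π/L)² + c)/((π/L)² + 1) = (1 + c(L/π)²)/(1 + (L/π)²). With (π/L)² = π^2/4 and c = 1/3, the largest admissible constant is α = ((π/L)² + c)/((π/L)² + 1).
Simplifying, α = (4/3 + π^2)/(4 + π^2).


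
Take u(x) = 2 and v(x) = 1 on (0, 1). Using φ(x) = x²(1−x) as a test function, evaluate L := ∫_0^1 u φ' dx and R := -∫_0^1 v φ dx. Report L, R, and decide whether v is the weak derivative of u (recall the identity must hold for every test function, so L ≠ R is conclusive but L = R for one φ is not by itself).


LHS = 0, RHS = -1/12. No, v is not the weak derivative of u.

u(x) = 2, classical derivative u'(x) = 0.
φ(x) = x²(1−x), so φ'(x) = x*(2 - 3*x).
Note φ(0) = φ(1) = 0, so the boundary term u·φ vanishes.
LHS = ∫_0^1 u(x) φ'(x) dx = ∫_0^1 (-6*x^2 + 4*x) dx. Term by term:
  ∫_0^1 -6*x^2 dx = -2;  ∫_0^1 4*x dx = 2.
Sum: -2 + 2 = 0.
So LHS = 0.
∫_0^1 v(x) φ(x) dx = ∫_0^1 (-x^3 + x^2) dx. Term by term:
  ∫_0^1 -x^3 dx = -1/4;  ∫_0^1 x^2 dx = 1/3.
Sum: -1/4 + 1/3 = 1/12.
So RHS = -∫_0^1 v(x) φ(x) dx = -1/12.
LHS − RHS = 1/12 ≠ 0, so the identity fails.
(For a valid weak derivative the identity must hold for EVERY test function, in particular this one. The failure shows v is NOT the weak derivative of u.)
Correct weak derivative would be u'(x) = 0.


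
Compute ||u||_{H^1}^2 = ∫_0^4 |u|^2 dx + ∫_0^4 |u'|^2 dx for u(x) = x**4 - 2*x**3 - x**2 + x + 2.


||u||_{H^1}^2 = 4823132/315

The H^1 norm (squared) on an interval (0, L) is
  ||u||_{H^1}^2 = ∫_0^L u(x)^2 dx + ∫_0^L u'(x)^2 dx.
Compute u'(x) = 4*x**3 - 6*x**2 - 2*x + 1.
Then u(x)^2 = x**8 - 4*x**7 + 2*x**6 + 6*x**5 + x**4 - 10*x**3 - 3*x**2 + 4*x + 4 and u'(x)^2 = 16*x**6 - 48*x**5 + 20*x**4 + 32*x**3 - 8*x**2 - 4*x + 1.
Integrate each monomial from 0 to 4 using ∫_0^4 c·x^n dx = c·4^(n+1)/(n+1):
  ∫_0^4 u(x)^2 dx = ∫_0^4 (x^8 - 4*x^7 + 2*x^6 + 6*x^5 + x^4 - 10*x^3 - 3*x^2 + 4*x + 4) dx. Term by term:
    ∫_0^4 x^8 dx = 262144/9;  ∫_0^4 -4*x^7 dx = -32768;  ∫_0^4 2*x^6 dx = 32768/7;
    ∫_0^4 6*x^5 dx = 4096;  ∫_0^4 x^4 dx = 1024/5;  ∫_0^4 -10*x^3 dx = -640;
    ∫_0^4 -3*x^2 dx = -64;  ∫_0^4 4*x dx = 32;  ∫_0^4 4 dx = 16.
  Sum: 262144/9 − 32768 + 32768/7 + 4096 + 1024/5 − 640 − 64 + 32 + 16 = 1475792/315.
  ∫_0^4 u'(x)^2 dx = ∫_0^4 (16*x^6 - 48*x^5 + 20*x^4 + 32*x^3 - 8*x^2 - 4*x + 1) dx. Term by term:
    ∫_0^4 16*x^6 dx = 262144/7;  ∫_0^4 -48*x^5 dx = -32768;  ∫_0^4 20*x^4 dx = 4096;
    ∫_0^4 32*x^3 dx = 2048;  ∫_0^4 -8*x^2 dx = -512/3;  ∫_0^4 -4*x dx = -32;
    ∫_0^4 1 dx = 4.
  Sum: 262144/7 − 32768 + 4096 + 2048 − 512/3 − 32 + 4 = 223156/21.
Adding: ||u||_{H^1}^2 = 1475792/315 + 223156/21 = 4823132/315.


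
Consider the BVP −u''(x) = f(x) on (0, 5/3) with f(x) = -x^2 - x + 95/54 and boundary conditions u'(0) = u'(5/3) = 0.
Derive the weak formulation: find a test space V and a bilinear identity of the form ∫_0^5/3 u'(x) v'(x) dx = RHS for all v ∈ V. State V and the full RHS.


V = H^1(0, 5/3) (no boundary constraint on v; u is determined up to an additive constant); weak form: ∫_0^5/3 u'v' dx = ∫_0^5/3 (-x^2 - x + 95/54) v dx for all v ∈ V.

Multiply both sides by a test function v and integrate from 0 to 5/3:
  ∫_0^5/3 −u''(x) v(x) dx = ∫_0^5/3 f(x) v(x) dx.
Integrate the LHS by parts once:
  ∫_0^5/3 −u'' v dx = −[u'(x) v(x)]_0^5/3 + ∫_0^5/3 u'(x) v'(x) dx.
Thus ∫_0^5/3 u'(x) v'(x) dx = ∫_0^5/3 f(x) v(x) dx + [u'(x) v(x)]_0^5/3.
Choose V so that boundary terms are either known or forced to vanish.
u has homogeneous Neumann: u'(0) = u'(5/3) = 0. So [u' v]_0^5/3 = 0·v(5/3) − 0·v(0) = 0 for any v; take V = H^1(0, 5/3).
Weak formulation: find u (satisfying any essential BC) such that ∫_0^5/3 u'(x) v'(x) dx = ∫_0^5/3 f v dx for all v ∈ V (homogeneous Neumann, so boundary terms vanish).
Substituting f(x) = -x^2 - x + 95/54, the right-hand side is ∫_0^5/3 (-x^2 - x + 95/54) v dx.
Compatibility check (pure Neumann): taking v ≡ 1 ∈ V gives 0 = ∫_0^5/3 f dx + (0) − (0), i.e. ∫_0^5/3 f dx must equal u'(0) − u'(5/3) = 0. Indeed ∫_0^5/3 (-x^2 - x + 95/54) dx = 0, so the data are compatible. The solution is then unique only up to an additive constant (fix it e.g. by requiring ∫_0^5/3 u dx = 0).


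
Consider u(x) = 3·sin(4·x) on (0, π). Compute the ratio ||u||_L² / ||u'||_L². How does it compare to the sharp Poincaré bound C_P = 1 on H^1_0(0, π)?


||u||_L² / ||u'||_L² = 1/4 < C_P = 1.

u(x) = 3·sin(4·x), so u'(x) = 12*cos(4*x).
Writing u(x) = A·sin(kπx/L) with A = 3 and k = 4, use ∫_0^L sin²(kπx/L) dx = L/2 and ∫_0^L cos²(kπx/L) dx = L/2.
u² = 9·sin²(4·x) and (u')² = 144·cos²(4·x), and each of sin², cos² integrates to L/2 = π/2 over (0, π).
∫_0^π u² dx = 9*π/2, so ||u||_L² = 3*sqrt(2)*sqrt(π)/2.
∫_0^π (u')² dx = 72*π, so ||u'||_L² = 6*sqrt(2)*sqrt(π).
Ratio ||u||_L² / ||u'||_L² = 1/4.
Sharp Poincaré constant on H^1_0(0, π) is C_P = L/π = 1, achieved by sin(x).
This is the k = 4 harmonic; the ratio L/(kπ) is strictly less than C_P = L/π, consistent with the sharp inequality ||u||_L² ≤ C_P ||u'||_L².


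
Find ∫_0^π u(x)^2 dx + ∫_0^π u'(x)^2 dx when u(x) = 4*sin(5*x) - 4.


||u||_{H^1(0,π)}^2 = -64/5 + 224*π

u'(x) = 20*cos(5*x).
Expand u² and (u')² and integrate term by term on (0, π), using: for integers n ≥ 1, ∫_0^π sin²(nx) dx = ∫_0^π cos²(nx) dx = π/2; for n ≠ n', ∫_0^π sin(nx)sin(n'x) dx = ∫_0^π cos(nx)cos(n'x) dx = 0; and by product-to-sum, ∫_0^π sin(nx)cos(n'x) dx = ½∫_0^π [sin((n+n')x) + sin((n−n')x)] dx, which is 0 when n+n' is even and 2n/(n²−n'²) when n+n' is odd (it need not vanish on (0, π)). For the constant mode: ∫_0^π 1 dx = π, ∫_0^π cos(nx) dx = 0, ∫_0^π sin(nx) dx = (1−(−1)^n)/n.
  u² squared terms: (-4)²·∫1 dx = 16·π = 16*π;  (4)²·∫sin(5x)² dx = 16·π/2 = 8*π.
  u² cross terms: 2·(-4)·(4)·∫1·sin(5x) dx = -32·(2/5) = -64/5.
  So ∫_0^π u² dx = 16*π + 8*π − 64/5 = -64/5 + 24*π.
  (u')² squared terms: (20)²·∫cos(5x)² dx = 400·π/2 = 200*π.
  So ∫_0^π (u')² dx = 200*π.
||u||_{H^1}^2 = (-64/5 + 24*π) + (200*π) = -64/5 + 224*π.


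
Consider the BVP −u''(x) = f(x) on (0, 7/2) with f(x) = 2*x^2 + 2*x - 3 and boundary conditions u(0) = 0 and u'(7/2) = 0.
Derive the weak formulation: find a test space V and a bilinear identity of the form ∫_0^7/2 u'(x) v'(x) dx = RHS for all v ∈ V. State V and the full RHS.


V = {v ∈ H^1(0, 7/2) : v(0) = 0} (test functions vanish at x = 0 where u is specified); weak form: ∫_0^7/2 u'v' dx = ∫_0^7/2 (2*x^2 + 2*x - 3) v dx for all v ∈ V.

Multiply both sides by a test function v and integrate from 0 to 7/2:
  ∫_0^7/2 −u''(x) v(x) dx = ∫_0^7/2 f(x) v(x) dx.
Integrate the LHS by parts once:
  ∫_0^7/2 −u'' v dx = −[u'(x) v(x)]_0^7/2 + ∫_0^7/2 u'(x) v'(x) dx.
Thus ∫_0^7/2 u'(x) v'(x) dx = ∫_0^7/2 f(x) v(x) dx + [u'(x) v(x)]_0^7/2.
Choose V so that boundary terms are either known or forced to vanish.
Mixed BC: u(0) = 0 (Dirichlet) and u'(7/2) = 0 (Neumann). Define V = {v ∈ H^1(0, 7/2) : v(0) = 0}. Then [u' v]_0^7/2 = u'(7/2)·v(7/2) − u'(0)·0 = 0.
Weak formulation: find u (satisfying any essential BC) such that ∫_0^7/2 u'(x) v'(x) dx = ∫_0^7/2 f v dx for all v ∈ V (Dirichlet at 0 absorbed into V; the Neumann datum at x = 7/2 is zero, so no boundary term remains).
Substituting f(x) = 2*x^2 + 2*x - 3, the right-hand side is ∫_0^7/2 (2*x^2 + 2*x - 3) v dx.


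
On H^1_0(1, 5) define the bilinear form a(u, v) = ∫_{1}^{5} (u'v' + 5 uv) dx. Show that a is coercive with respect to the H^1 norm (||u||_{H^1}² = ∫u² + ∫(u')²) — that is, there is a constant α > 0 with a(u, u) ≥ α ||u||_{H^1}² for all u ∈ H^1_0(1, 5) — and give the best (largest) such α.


α = 1

Coercivity of a(·,·) on H^1_0(1, 5) means a(u, u) ≥ α ||u||_{H^1}² for every u ∈ H^1_0.
The interval has length L = 4, and Poincaré/coercivity depend only on L. Here a(u, u) = ∫(u')² + (5)·∫u².
Here c = 5 ≥ 1, so a(u,u) = ∫(u')² + c∫u² ≥ ∫(u')² + ∫u² = ||u||_{H^1}², i.e. α = 1 works. No larger α is possible: a(u,u) ≥ α||u||_{H^1}² means (1−α)∫(u')² ≥ (α−c)∫u², and for the modes u_n = sin(nπ(x−x₀)/L) (x₀ the left endpoint) one has ∫u_n²/∫(u_n')² = (L/(nπ))² → 0, so a(u_n,u_n)/||u_n||_{H^1}² → 1. Hence the optimal constant is α = 1.
Therefore α = 1.


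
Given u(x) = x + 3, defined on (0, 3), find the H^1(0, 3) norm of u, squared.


||u||_{H^1}^2 = 66

The H^1 norm (squared) on an interval (0, L) is
  ||u||_{H^1}^2 = ∫_0^L u(x)^2 dx + ∫_0^L u'(x)^2 dx.
Compute u'(x) = 1.
Then u(x)^2 = x**2 + 6*x + 9 and u'(x)^2 = 1.
Integrate each monomial from 0 to 3 using ∫_0^3 c·x^n dx = c·3^(n+1)/(n+1):
  ∫_0^3 u(x)^2 dx = ∫_0^3 (x^2 + 6*x + 9) dx. Term by term:
    ∫_0^3 x^2 dx = 9;  ∫_0^3 6*x dx = 27;  ∫_0^3 9 dx = 27.
  Sum: 9 + 27 + 27 = 63.
  ∫_0^3 u'(x)^2 dx = ∫_0^3 (1) dx. Term by term:
    ∫_0^3 1 dx = 3.
Adding: ||u||_{H^1}^2 = 63 + 3 = 66.


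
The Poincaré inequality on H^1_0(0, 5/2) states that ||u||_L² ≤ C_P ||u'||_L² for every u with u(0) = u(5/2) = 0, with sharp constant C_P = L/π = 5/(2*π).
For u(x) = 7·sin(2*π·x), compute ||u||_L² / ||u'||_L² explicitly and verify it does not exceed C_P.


||u||_L² / ||u'||_L² = 1/(2*π) < C_P = 5/(2*π).

u(x) = 7·sin(2*π·x), so u'(x) = 14*π*cos(2*π*x).
Writing u(x) = A·sin(kπx/L) with A = 7 and k = 5, use ∫_0^L sin²(kπx/L) dx = L/2 and ∫_0^L cos²(kπx/L) dx = L/2.
u² = 49·sin²(2*π·x) and (u')² = 196*π^2·cos²(2*π·x), and each of sin², cos² integrates to L/2 = 5/4 over (0, 5/2).
∫_0^5/2 u² dx = 245/4, so ||u||_L² = 7*sqrt(5)/2.
∫_0^5/2 (u')² dx = 245*π^2, so ||u'||_L² = 7*sqrt(5)*π.
Ratio ||u||_L² / ||u'||_L² = 1/(2*π).
Sharp Poincaré constant on H^1_0(0, 5/2) is C_P = L/π = 5/(2*π), achieved by sin(2*π/5·x).
This is the k = 5 harmonic; the ratio L/(kπ) is strictly less than C_P = L/π, consistent with the sharp inequality ||u||_L² ≤ C_P ||u'||_L².


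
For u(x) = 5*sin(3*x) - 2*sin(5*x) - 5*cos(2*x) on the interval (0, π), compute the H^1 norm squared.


||u||_{H^1(0,π)}^2 = -5300/21 + 479*π/2

u'(x) = 10*sin(2*x) + 15*cos(3*x) - 10*cos(5*x).
Expand u² and (u')² and integrate term by term on (0, π), using: for integers n ≥ 1, ∫_0^π sin²(nx) dx = ∫_0^π cos²(nx) dx = π/2; for n ≠ n', ∫_0^π sin(nx)sin(n'x) dx = ∫_0^π cos(nx)cos(n'x) dx = 0; and by product-to-sum, ∫_0^π sin(nx)cos(n'x) dx = ½∫_0^π [sin((n+n')x) + sin((n−n')x)] dx, which is 0 when n+n' is even and 2n/(n²−n'²) when n+n' is odd (it need not vanish on (0, π)).
  u² squared terms: (-5)²·∫cos(2x)² dx = 25·π/2 = 25*π/2;  (-2)²·∫sin(5x)² dx = 4·π/2 = 2*π;  (5)²·∫sin(3x)² dx = 25·π/2 = 25*π/2.
  u² cross terms: 2·(-5)·(-2)·∫cos(2x)·sin(5x) dx = 20·(10/21) = 200/21;  2·(-5)·(5)·∫cos(2x)·sin(3x) dx = -50·(6/5) = -60;  2·(-2)·(5)·∫sin(5x)·sin(3x) dx = -20·(0) = 0.
  So ∫_0^π u² dx = 25*π/2 + 2*π + 25*π/2 + 200/21 − 60 + 0 = -1060/21 + 27*π.
  (u')² squared terms: (-10)²·∫cos(5x)² dx = 100·π/2 = 50*π;  (10)²·∫sin(2x)² dx = 100·π/2 = 50*π;  (15)²·∫cos(3x)² dx = 225·π/2 = 225*π/2.
  (u')² cross terms: 2·(-10)·(10)·∫cos(5x)·sin(2x) dx = -200·(-4/21) = 800/21;  2·(-10)·(15)·∫cos(5x)·cos(3x) dx = -300·(0) = 0;  2·(10)·(15)·∫sin(2x)·cos(3x) dx = 300·(-4/5) = -240.
  So ∫_0^π (u')² dx = 50*π + 50*π + 225*π/2 + 800/21 + 0 − 240 = -4240/21 + 425*π/2.
||u||_{H^1}^2 = (-1060/21 + 27*π) + (-4240/21 + 425*π/2) = -5300/21 + 479*π/2.


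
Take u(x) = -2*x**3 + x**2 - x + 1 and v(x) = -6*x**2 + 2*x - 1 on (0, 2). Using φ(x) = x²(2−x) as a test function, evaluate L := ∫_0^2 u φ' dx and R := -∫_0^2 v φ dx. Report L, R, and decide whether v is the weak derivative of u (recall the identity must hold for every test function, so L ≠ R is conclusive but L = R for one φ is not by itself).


LHS = 164/15, RHS = 164/15. Yes, v = u' weakly.

u(x) = -2*x**3 + x**2 - x + 1, classical derivative u'(x) = -6*x**2 + 2*x - 1.
φ(x) = x²(2−x), so φ'(x) = x*(4 - 3*x).
Note φ(0) = φ(2) = 0, so the boundary term u·φ vanishes.
LHS = ∫_0^2 u(x) φ'(x) dx = ∫_0^2 (6*x^5 - 11*x^4 + 7*x^3 - 7*x^2 + 4*x) dx. Term by term:
  ∫_0^2 6*x^5 dx = 64;  ∫_0^2 -11*x^4 dx = -352/5;  ∫_0^2 7*x^3 dx = 28;
  ∫_0^2 -7*x^2 dx = -56/3;  ∫_0^2 4*x dx = 8.
Sum: 64 − 352/5 + 28 − 56/3 + 8 = 164/15.
So LHS = 164/15.
∫_0^2 v(x) φ(x) dx = ∫_0^2 (6*x^5 - 14*x^4 + 5*x^3 - 2*x^2) dx. Term by term:
  ∫_0^2 6*x^5 dx = 64;  ∫_0^2 -14*x^4 dx = -448/5;  ∫_0^2 5*x^3 dx = 20;
  ∫_0^2 -2*x^2 dx = -16/3.
Sum: 64 − 448/5 + 20 − 16/3 = -164/15.
So RHS = -∫_0^2 v(x) φ(x) dx = 164/15.
LHS = RHS, so the identity holds for this test φ.
Moreover u is smooth here and v(x) = u'(x) = -6*x**2 + 2*x - 1 pointwise, so the identity holds for every test function. Hence v is the weak derivative of u.


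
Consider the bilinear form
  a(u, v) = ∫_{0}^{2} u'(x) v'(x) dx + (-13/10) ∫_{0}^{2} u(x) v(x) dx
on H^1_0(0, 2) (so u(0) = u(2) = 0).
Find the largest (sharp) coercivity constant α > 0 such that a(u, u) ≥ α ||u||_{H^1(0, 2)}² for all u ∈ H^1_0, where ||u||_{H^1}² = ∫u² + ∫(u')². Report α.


α = (-26/5 + π^2)/(4 + π^2)

Coercivity of a(·,·) on H^1_0(0, 2) means a(u, u) ≥ α ||u||_{H^1}² for every u ∈ H^1_0.
The interval has length L = 2, and Poincaré/coercivity depend only on L. Here a(u, u) = ∫(u')² + (-13/10)·∫u².
Here c = -13/10 < 0 with |c| < (π/L)² = π^2/4, so coercivity still holds. The condition a(u,u) ≥ α||u||_{H^1}² reads (1−α)∫(u')² ≥ (α−c)∫u². Any admissible α is ≤ 1 (rapidly oscillating u have ∫u²/∫(u')² → 0), and α = 1 would force 0 ≥ (1−c)∫u², impossible since c < 1; so 1−α > 0. By the sharp Poincaré inequality on H^1_0 of an interval of length L, ∫(u')² ≥ (π/L)²∫u² with equality for the first sine mode sin(π(x−x₀)/L) (x₀ the left endpoint), so the inequality holds for all u iff (1−α)(π/L)² ≥ α − c, i.e. α ≤ ((π/L)² + c)/((π/L)² + 1) = (1 + c(L/π)²)/(1 + (L/π)²). (Direct route, valid since c ≤ 0: Poincaré gives c∫u² ≥ c(L/π)²∫(u')², so a(u,u) ≥ (1 + c(L/π)²)∫(u')², while ||u||_{H^1}² ≤ (1 + (L/π)²)∫(u')²; dividing yields the same α.) With (π/L)² = π^2/4 and c = -13/10, the largest admissible constant is α = ((π/L)² + c)/((π/L)² + 1).
Simplifying, α = (-26/5 + π^2)/(4 + π^2).


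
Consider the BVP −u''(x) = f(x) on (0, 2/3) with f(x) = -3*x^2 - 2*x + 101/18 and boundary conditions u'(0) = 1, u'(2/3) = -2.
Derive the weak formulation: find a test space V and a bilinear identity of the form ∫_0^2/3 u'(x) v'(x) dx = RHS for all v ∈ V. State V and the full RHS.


V = H^1(0, 2/3) (v unrestricted at boundary; u is determined up to an additive constant); weak form: ∫_0^2/3 u'v' dx = ∫_0^2/3 (-3*x^2 - 2*x + 101/18) v dx − 2·v(2/3) − v(0) for all v ∈ V.

Multiply both sides by a test function v and integrate from 0 to 2/3:
  ∫_0^2/3 −u''(x) v(x) dx = ∫_0^2/3 f(x) v(x) dx.
Integrate the LHS by parts once:
  ∫_0^2/3 −u'' v dx = −[u'(x) v(x)]_0^2/3 + ∫_0^2/3 u'(x) v'(x) dx.
Thus ∫_0^2/3 u'(x) v'(x) dx = ∫_0^2/3 f(x) v(x) dx + [u'(x) v(x)]_0^2/3.
Choose V so that boundary terms are either known or forced to vanish.
u has inhomogeneous Neumann u'(0) = 1, u'(2/3) = -2. [u' v]_0^2/3 = (-2)·v(2/3) − (1)·v(0) = − 2·v(2/3) − v(0). Take V = H^1(0, 2/3); boundary term becomes part of RHS.
Weak formulation: find u (satisfying any essential BC) such that ∫_0^2/3 u'(x) v'(x) dx = ∫_0^2/3 f v dx − 2·v(2/3) − v(0) for all v ∈ V (Neumann data are natural BCs: they enter the RHS as boundary terms).
Substituting f(x) = -3*x^2 - 2*x + 101/18, the right-hand side is ∫_0^2/3 (-3*x^2 - 2*x + 101/18) v dx − 2·v(2/3) − v(0).
Compatibility check (pure Neumann): taking v ≡ 1 ∈ V gives 0 = ∫_0^2/3 f dx + (-2) − (1), i.e. ∫_0^2/3 f dx must equal u'(0) − u'(2/3) = 3. Indeed ∫_0^2/3 (-3*x^2 - 2*x + 101/18) dx = 3, so the data are compatible. The solution is then unique only up to an additive constant (fix it e.g. by requiring ∫_0^2/3 u dx = 0).


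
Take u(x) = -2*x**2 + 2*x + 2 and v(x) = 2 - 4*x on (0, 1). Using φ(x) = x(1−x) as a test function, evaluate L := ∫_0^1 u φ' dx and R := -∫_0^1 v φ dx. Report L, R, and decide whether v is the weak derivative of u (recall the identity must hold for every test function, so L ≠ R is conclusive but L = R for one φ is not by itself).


LHS = 0, RHS = 0. Yes, v = u' weakly.

u(x) = -2*x**2 + 2*x + 2, classical derivative u'(x) = 2 - 4*x.
φ(x) = x(1−x), so φ'(x) = 1 - 2*x.
Note φ(0) = φ(1) = 0, so the boundary term u·φ vanishes.
LHS = ∫_0^1 u(x) φ'(x) dx = ∫_0^1 (4*x^3 - 6*x^2 - 2*x + 2) dx. Term by term:
  ∫_0^1 4*x^3 dx = 1;  ∫_0^1 -6*x^2 dx = -2;  ∫_0^1 -2*x dx = -1;
  ∫_0^1 2 dx = 2.
Sum: 1 − 2 − 1 + 2 = 0.
So LHS = 0.
∫_0^1 v(x) φ(x) dx = ∫_0^1 (4*x^3 - 6*x^2 + 2*x) dx. Term by term:
  ∫_0^1 4*x^3 dx = 1;  ∫_0^1 -6*x^2 dx = -2;  ∫_0^1 2*x dx = 1.
Sum: 1 − 2 + 1 = 0.
So RHS = -∫_0^1 v(x) φ(x) dx = 0.
LHS = RHS, so the identity holds for this test φ.
Moreover u is smooth here and v(x) = u'(x) = 2 - 4*x pointwise, so the identity holds for every test function. Hence v is the weak derivative of u.


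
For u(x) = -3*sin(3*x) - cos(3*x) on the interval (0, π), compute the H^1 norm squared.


||u||_{H^1(0,π)}^2 = 50*π

u'(x) = 3*sin(3*x) - 9*cos(3*x).
Expand u² and (u')² and integrate term by term on (0, π), using: for integers n ≥ 1, ∫_0^π sin²(nx) dx = ∫_0^π cos²(nx) dx = π/2; for n ≠ n', ∫_0^π sin(nx)sin(n'x) dx = ∫_0^π cos(nx)cos(n'x) dx = 0; and by product-to-sum, ∫_0^π sin(nx)cos(n'x) dx = ½∫_0^π [sin((n+n')x) + sin((n−n')x)] dx, which is 0 when n+n' is even and 2n/(n²−n'²) when n+n' is odd (it need not vanish on (0, π)).
  u² squared terms: (-1)²·∫cos(3x)² dx = 1·π/2 = π/2;  (-3)²·∫sin(3x)² dx = 9·π/2 = 9*π/2.
  u² cross terms: 2·(-1)·(-3)·∫cos(3x)·sin(3x) dx = 6·(0) = 0.
  So ∫_0^π u² dx = π/2 + 9*π/2 + 0 = 5*π.
  (u')² squared terms: (-9)²·∫cos(3x)² dx = 81·π/2 = 81*π/2;  (3)²·∫sin(3x)² dx = 9·π/2 = 9*π/2.
  (u')² cross terms: 2·(-9)·(3)·∫cos(3x)·sin(3x) dx = -54·(0) = 0.
  So ∫_0^π (u')² dx = 81*π/2 + 9*π/2 + 0 = 45*π.
||u||_{H^1}^2 = (5*π) + (45*π) = 50*π.


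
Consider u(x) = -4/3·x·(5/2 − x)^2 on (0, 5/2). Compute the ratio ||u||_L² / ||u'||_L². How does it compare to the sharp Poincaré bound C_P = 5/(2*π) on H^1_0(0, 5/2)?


||u||_L² / ||u'||_L² = 5*sqrt(14)/28 < C_P = 5/(2*π).

u(x) = -4/3·x·(5/2 − x)^2, so u'(x) = -4*x^2 + 40*x/3 - 25/3.
u(x) = -4/3·x·(5/2 − x)^2 vanishes at x = 0 and x = 5/2, so u ∈ H^1_0(0, 5/2). Differentiate via the product rule and integrate the resulting polynomials term by term.
  ∫_0^5/2 u² dx = ∫_0^5/2 (16*x^6/9 - 160*x^5/9 + 200*x^4/3 - 1000*x^3/9 + 625*x^2/9) dx. Term by term:
    ∫_0^5/2 16*x^6/9 dx = 78125/504;  ∫_0^5/2 -160*x^5/9 dx = -78125/108;  ∫_0^5/2 200*x^4/3 dx = 15625/12;
    ∫_0^5/2 -1000*x^3/9 dx = -78125/72;  ∫_0^5/2 625*x^2/9 dx = 78125/216.
  Sum: 78125/504 − 78125/108 + 15625/12 − 78125/72 + 78125/216 = 15625/1512.
  ∫_0^5/2 (u')² dx = ∫_0^5/2 (16*x^4 - 320*x^3/3 + 2200*x^2/9 - 2000*x/9 + 625/9) dx. Term by term:
    ∫_0^5/2 16*x^4 dx = 625/2;  ∫_0^5/2 -320*x^3/3 dx = -3125/3;  ∫_0^5/2 2200*x^2/9 dx = 34375/27;
    ∫_0^5/2 -2000*x/9 dx = -6250/9;  ∫_0^5/2 625/9 dx = 3125/18.
  Sum: 625/2 − 3125/3 + 34375/27 − 6250/9 + 3125/18 = 625/27.
∫_0^5/2 u² dx = 15625/1512, so ||u||_L² = 125*sqrt(42)/252.
∫_0^5/2 (u')² dx = 625/27, so ||u'||_L² = 25*sqrt(3)/9.
Ratio ||u||_L² / ||u'||_L² = 5*sqrt(14)/28.
Sharp Poincaré constant on H^1_0(0, 5/2) is C_P = L/π = 5/(2*π), achieved by sin(2*π/5·x).
A polynomial bump cannot attain the sharp Poincaré constant (only the first sine eigenfunction does), so the ratio is strictly less than C_P, consistent with ||u||_L² ≤ C_P ||u'||_L².


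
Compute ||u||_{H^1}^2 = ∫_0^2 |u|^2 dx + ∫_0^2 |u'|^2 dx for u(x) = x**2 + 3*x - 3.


||u||_{H^1}^2 = 1096/15

The H^1 norm (squared) on an interval (0, L) is
  ||u||_{H^1}^2 = ∫_0^L u(x)^2 dx + ∫_0^L u'(x)^2 dx.
Compute u'(x) = 2*x + 3.
Then u(x)^2 = x**4 + 6*x**3 + 3*x**2 - 18*x + 9 and u'(x)^2 = 4*x**2 + 12*x + 9.
Integrate each monomial from 0 to 2 using ∫_0^2 c·x^n dx = c·2^(n+1)/(n+1):
  ∫_0^2 u(x)^2 dx = ∫_0^2 (x^4 + 6*x^3 + 3*x^2 - 18*x + 9) dx. Term by term:
    ∫_0^2 x^4 dx = 32/5;  ∫_0^2 6*x^3 dx = 24;  ∫_0^2 3*x^2 dx = 8;
    ∫_0^2 -18*x dx = -36;  ∫_0^2 9 dx = 18.
  Sum: 32/5 + 24 + 8 − 36 + 18 = 102/5.
  ∫_0^2 u'(x)^2 dx = ∫_0^2 (4*x^2 + 12*x + 9) dx. Term by term:
    ∫_0^2 4*x^2 dx = 32/3;  ∫_0^2 12*x dx = 24;  ∫_0^2 9 dx = 18.
  Sum: 32/3 + 24 + 18 = 158/3.
Adding: ||u||_{H^1}^2 = 102/5 + 158/3 = 1096/15.


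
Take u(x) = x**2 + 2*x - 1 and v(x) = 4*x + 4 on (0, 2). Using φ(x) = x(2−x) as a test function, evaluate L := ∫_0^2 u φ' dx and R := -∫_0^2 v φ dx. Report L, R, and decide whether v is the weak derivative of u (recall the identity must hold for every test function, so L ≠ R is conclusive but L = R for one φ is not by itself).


LHS = -16/3, RHS = -32/3. No, v is not the weak derivative of u.

u(x) = x**2 + 2*x - 1, classical derivative u'(x) = 2*x + 2.
φ(x) = x(2−x), so φ'(x) = 2 - 2*x.
Note φ(0) = φ(2) = 0, so the boundary term u·φ vanishes.
LHS = ∫_0^2 u(x) φ'(x) dx = ∫_0^2 (-2*x^3 - 2*x^2 + 6*x - 2) dx. Term by term:
  ∫_0^2 -2*x^3 dx = -8;  ∫_0^2 -2*x^2 dx = -16/3;  ∫_0^2 6*x dx = 12;
  ∫_0^2 -2 dx = -4.
Sum: -8 − 16/3 + 12 − 4 = -16/3.
So LHS = -16/3.
∫_0^2 v(x) φ(x) dx = ∫_0^2 (-4*x^3 + 4*x^2 + 8*x) dx. Term by term:
  ∫_0^2 -4*x^3 dx = -16;  ∫_0^2 4*x^2 dx = 32/3;  ∫_0^2 8*x dx = 16.
Sum: -16 + 32/3 + 16 = 32/3.
So RHS = -∫_0^2 v(x) φ(x) dx = -32/3.
LHS − RHS = 16/3 ≠ 0, so the identity fails.
(For a valid weak derivative the identity must hold for EVERY test function, in particular this one. The failure shows v is NOT the weak derivative of u.)
Correct weak derivative would be u'(x) = 2*x + 2.


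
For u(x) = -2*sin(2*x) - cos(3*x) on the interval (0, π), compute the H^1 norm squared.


||u||_{H^1(0,π)}^2 = -32 + 15*π

u'(x) = 3*sin(3*x) - 4*cos(2*x).
Expand u² and (u')² and integrate term by term on (0, π), using: for integers n ≥ 1, ∫_0^π sin²(nx) dx = ∫_0^π cos²(nx) dx = π/2; for n ≠ n', ∫_0^π sin(nx)sin(n'x) dx = ∫_0^π cos(nx)cos(n'x) dx = 0; and by product-to-sum, ∫_0^π sin(nx)cos(n'x) dx = ½∫_0^π [sin((n+n')x) + sin((n−n')x)] dx, which is 0 when n+n' is even and 2n/(n²−n'²) when n+n' is odd (it need not vanish on (0, π)).
  u² squared terms: (-1)²·∫cos(3x)² dx = 1·π/2 = π/2;  (-2)²·∫sin(2x)² dx = 4·π/2 = 2*π.
  u² cross terms: 2·(-1)·(-2)·∫cos(3x)·sin(2x) dx = 4·(-4/5) = -16/5.
  So ∫_0^π u² dx = π/2 + 2*π − 16/5 = -16/5 + 5*π/2.
  (u')² squared terms: (-4)²·∫cos(2x)² dx = 16·π/2 = 8*π;  (3)²·∫sin(3x)² dx = 9·π/2 = 9*π/2.
  (u')² cross terms: 2·(-4)·(3)·∫cos(2x)·sin(3x) dx = -24·(6/5) = -144/5.
  So ∫_0^π (u')² dx = 8*π + 9*π/2 − 144/5 = -144/5 + 25*π/2.
||u||_{H^1}^2 = (-16/5 + 5*π/2) + (-144/5 + 25*π/2) = -32 + 15*π.


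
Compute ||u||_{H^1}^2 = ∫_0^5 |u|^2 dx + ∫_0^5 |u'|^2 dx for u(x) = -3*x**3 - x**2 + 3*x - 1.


||u||_{H^1}^2 = 1119275/7

The H^1 norm (squared) on an interval (0, L) is
  ||u||_{H^1}^2 = ∫_0^L u(x)^2 dx + ∫_0^L u'(x)^2 dx.
Compute u'(x) = -9*x**2 - 2*x + 3.
Then u(x)^2 = 9*x**6 + 6*x**5 - 17*x**4 + 11*x**2 - 6*x + 1 and u'(x)^2 = 81*x**4 + 36*x**3 - 50*x**2 - 12*x + 9.
Integrate each monomial from 0 to 5 using ∫_0^5 c·x^n dx = c·5^(n+1)/(n+1):
  ∫_0^5 u(x)^2 dx = ∫_0^5 (9*x^6 + 6*x^5 - 17*x^4 + 11*x^2 - 6*x + 1) dx. Term by term:
    ∫_0^5 9*x^6 dx = 703125/7;  ∫_0^5 6*x^5 dx = 15625;  ∫_0^5 -17*x^4 dx = -10625;
    ∫_0^5 11*x^2 dx = 1375/3;  ∫_0^5 -6*x dx = -75;  ∫_0^5 1 dx = 5.
  Sum: 703125/7 + 15625 − 10625 + 1375/3 − 75 + 5 = 2222530/21.
  ∫_0^5 u'(x)^2 dx = ∫_0^5 (81*x^4 + 36*x^3 - 50*x^2 - 12*x + 9) dx. Term by term:
    ∫_0^5 81*x^4 dx = 50625;  ∫_0^5 36*x^3 dx = 5625;  ∫_0^5 -50*x^2 dx = -6250/3;
    ∫_0^5 -12*x dx = -150;  ∫_0^5 9 dx = 45.
  Sum: 50625 + 5625 − 6250/3 − 150 + 45 = 162185/3.
Adding: ||u||_{H^1}^2 = 2222530/21 + 162185/3 = 1119275/7.


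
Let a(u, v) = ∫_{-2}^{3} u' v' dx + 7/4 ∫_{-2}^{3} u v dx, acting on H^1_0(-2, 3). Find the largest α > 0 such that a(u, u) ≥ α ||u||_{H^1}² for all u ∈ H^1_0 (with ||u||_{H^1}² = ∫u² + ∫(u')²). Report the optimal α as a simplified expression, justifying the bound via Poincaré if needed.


α = 1

Coercivity of a(·,·) on H^1_0(-2, 3) means a(u, u) ≥ α ||u||_{H^1}² for every u ∈ H^1_0.
The interval has length L = 5, and Poincaré/coercivity depend only on L. Here a(u, u) = ∫(u')² + (7/4)·∫u².
Here c = 7/4 ≥ 1, so a(u,u) = ∫(u')² + c∫u² ≥ ∫(u')² + ∫u² = ||u||_{H^1}², i.e. α = 1 works. No larger α is possible: a(u,u) ≥ α||u||_{H^1}² means (1−α)∫(u')² ≥ (α−c)∫u², and for the modes u_n = sin(nπ(x−x₀)/L) (x₀ the left endpoint) one has ∫u_n²/∫(u_n')² = (L/(nπ))² → 0, so a(u_n,u_n)/||u_n||_{H^1}² → 1. Hence the optimal constant is α = 1.
Therefore α = 1.


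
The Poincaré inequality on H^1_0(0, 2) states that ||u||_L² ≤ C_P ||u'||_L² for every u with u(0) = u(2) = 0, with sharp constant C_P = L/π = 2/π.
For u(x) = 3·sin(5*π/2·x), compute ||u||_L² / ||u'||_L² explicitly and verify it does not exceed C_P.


||u||_L² / ||u'||_L² = 2/(5*π) < C_P = 2/π.

u(x) = 3·sin(5*π/2·x), so u'(x) = 15*π*cos(5*π*x/2)/2.
Writing u(x) = A·sin(kπx/L) with A = 3 and k = 5, use ∫_0^L sin²(kπx/L) dx = L/2 and ∫_0^L cos²(kπx/L) dx = L/2.
u² = 9·sin²(5*π/2·x) and (u')² = 225*π^2/4·cos²(5*π/2·x), and each of sin², cos² integrates to L/2 = 1 over (0, 2).
∫_0^2 u² dx = 9, so ||u||_L² = 3.
∫_0^2 (u')² dx = 225*π^2/4, so ||u'||_L² = 15*π/2.
Ratio ||u||_L² / ||u'||_L² = 2/(5*π).
Sharp Poincaré constant on H^1_0(0, 2) is C_P = L/π = 2/π, achieved by sin(π/2·x).
This is the k = 5 harmonic; the ratio L/(kπ) is strictly less than C_P = L/π, consistent with the sharp inequality ||u||_L² ≤ C_P ||u'||_L².
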